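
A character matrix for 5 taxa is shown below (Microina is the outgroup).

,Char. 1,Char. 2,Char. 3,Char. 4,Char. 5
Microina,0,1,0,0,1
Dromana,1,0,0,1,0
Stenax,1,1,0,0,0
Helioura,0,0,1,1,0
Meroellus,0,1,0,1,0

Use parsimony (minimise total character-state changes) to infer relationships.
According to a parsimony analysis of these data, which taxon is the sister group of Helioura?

Character polarity is set by the outgroup: the derived state is whichever differs from the outgroup's state, so for Char. 2, Char. 5 the derived state is '0', and for the remaining characters it is '1'.
Char. 1 groups Dromana and Stenax, which is incompatible with the clades supported by the remaining characters; treating it as convergent (homoplasy) costs fewer steps than any alternative tree.
Char. 2 (derived state '0') is shared by Dromana and Helioura — a synapomorphy uniting that clade.
Char. 3: derived state '1' in Helioura only — an autapomorphy, so it tells us nothing about relationships among taxa.
Char. 4: derived state '1' in Dromana, Helioura, and Meroellus only — synapomorphy for {Dromana, Helioura, Meroellus}.
All ingroup taxa share the derived state '0' for Char. 5; it defines the ingroup but does not resolve relationships within it.
Most parsimonious ingroup topology: (((Dromana,Helioura),Meroellus),Stenax).
Helioura and Dromana form a cherry on this tree, so they are sister taxa.

Dromana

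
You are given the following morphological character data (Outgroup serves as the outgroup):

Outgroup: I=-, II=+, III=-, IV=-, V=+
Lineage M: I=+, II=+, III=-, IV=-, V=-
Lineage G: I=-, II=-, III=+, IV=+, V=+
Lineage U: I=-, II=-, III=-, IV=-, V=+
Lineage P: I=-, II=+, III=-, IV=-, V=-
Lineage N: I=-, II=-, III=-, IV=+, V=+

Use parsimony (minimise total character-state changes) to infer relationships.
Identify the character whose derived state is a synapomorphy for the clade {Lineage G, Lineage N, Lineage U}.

Character polarity is set by the outgroup: the derived state is whichever differs from the outgroup's state, so for II, V the derived state is '-', and for the remaining characters it is '+'.
I: derived state '+' in Lineage M only — an autapomorphy, so it tells us nothing about relationships among taxa.
II: derived state '-' in Lineage G, Lineage N, and Lineage U only — synapomorphy for {Lineage G, Lineage N, Lineage U}.
III: derived state '+' in Lineage G only — an autapomorphy, so it tells us nothing about relationships among taxa.
Only Lineage G and Lineage N show the derived state '+' for IV, supporting them as a clade.
Only Lineage M and Lineage P show the derived state '-' for V, supporting them as a clade.
Most parsimonious ingroup topology: ((Lineage M,Lineage P),((Lineage G,Lineage N),Lineage U)).
The clade {Lineage G, Lineage N, Lineage U} is supported by II: its derived state '-' occurs in exactly those taxa and in no other taxon (including the outgroup).

II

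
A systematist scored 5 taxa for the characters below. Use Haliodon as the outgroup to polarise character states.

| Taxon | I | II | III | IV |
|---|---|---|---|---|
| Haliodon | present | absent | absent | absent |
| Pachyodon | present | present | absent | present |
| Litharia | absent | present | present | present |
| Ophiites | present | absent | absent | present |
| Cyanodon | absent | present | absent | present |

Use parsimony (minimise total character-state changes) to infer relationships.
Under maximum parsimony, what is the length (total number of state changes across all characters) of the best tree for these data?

4

Character polarity is set by the outgroup: the derived state is whichever differs from the outgroup's state, so for I the derived state is 'absent', and for the remaining characters it is 'present'.
I: derived state 'absent' in Cyanodon and Litharia only — synapomorphy for {Cyanodon, Litharia}.
II: derived state 'present' in Cyanodon, Litharia, and Pachyodon only — synapomorphy for {Cyanodon, Litharia, Pachyodon}.
III (derived state 'present') is unique to Litharia (autapomorphy; uninformative for grouping).
IV (derived state 'present') is shared by all ingroup taxa — unites the whole ingroup.
Most parsimonious ingroup topology: ((Pachyodon,(Litharia,Cyanodon)),Ophiites).
Changes per character on this tree: I: 1; II: 1; III: 1; IV: 1.
Total = 4.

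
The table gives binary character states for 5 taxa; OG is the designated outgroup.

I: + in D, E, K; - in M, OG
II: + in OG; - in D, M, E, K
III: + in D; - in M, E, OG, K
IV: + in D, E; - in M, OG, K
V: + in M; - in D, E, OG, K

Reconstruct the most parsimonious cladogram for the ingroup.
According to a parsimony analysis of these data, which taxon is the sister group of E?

Character polarity is set by the outgroup: the derived state is whichever differs from the outgroup's state, so for II the derived state is '-', and for the remaining characters it is '+'.
I: derived state '+' in D, E, and K only — synapomorphy for {D, E, K}.
II (derived state '-') is shared by all ingroup taxa — unites the whole ingroup.
III (derived state '+') is unique to D (autapomorphy; uninformative for grouping).
Only D and E show the derived state '+' for IV, supporting them as a clade.
V: derived state '+' in M only — an autapomorphy, so it tells us nothing about relationships among taxa.
Most parsimonious ingroup topology: ((K,(E,D)),M).
E and D form a cherry on this tree, so they are sister taxa.

D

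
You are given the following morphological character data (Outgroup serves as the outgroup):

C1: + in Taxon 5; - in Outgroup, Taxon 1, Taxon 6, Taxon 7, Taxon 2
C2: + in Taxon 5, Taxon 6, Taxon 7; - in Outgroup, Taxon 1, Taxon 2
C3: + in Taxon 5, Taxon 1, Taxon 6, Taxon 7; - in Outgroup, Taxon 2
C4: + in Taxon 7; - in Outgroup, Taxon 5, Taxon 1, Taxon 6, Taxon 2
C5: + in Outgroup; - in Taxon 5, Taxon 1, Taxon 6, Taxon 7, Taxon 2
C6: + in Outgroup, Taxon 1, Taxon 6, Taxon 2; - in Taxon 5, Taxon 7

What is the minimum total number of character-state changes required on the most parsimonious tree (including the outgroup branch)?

Character polarity is set by the outgroup: the derived state is whichever differs from the outgroup's state, so for C5, C6 the derived state is '-', and for the remaining characters it is '+'.
C1: derived state '+' in Taxon 5 only — an autapomorphy, so it tells us nothing about relationships among taxa.
C2: derived state '+' in Taxon 5, Taxon 6, and Taxon 7 only — synapomorphy for {Taxon 5, Taxon 6, Taxon 7}.
Only Taxon 1, Taxon 5, Taxon 6, and Taxon 7 show the derived state '+' for C3, supporting them as a clade.
C4 (derived state '+') is unique to Taxon 7 (autapomorphy; uninformative for grouping).
C5 (derived state '-') is shared by all ingroup taxa — unites the whole ingroup.
Only Taxon 5 and Taxon 7 show the derived state '-' for C6, supporting them as a clade.
Most parsimonious ingroup topology: ((((Taxon 5,Taxon 7),Taxon 6),Taxon 1),Taxon 2).
Changes per character on this tree: C1: 1; C2: 1; C3: 1; C4: 1; C5: 1; C6: 1.
Total = 6.

6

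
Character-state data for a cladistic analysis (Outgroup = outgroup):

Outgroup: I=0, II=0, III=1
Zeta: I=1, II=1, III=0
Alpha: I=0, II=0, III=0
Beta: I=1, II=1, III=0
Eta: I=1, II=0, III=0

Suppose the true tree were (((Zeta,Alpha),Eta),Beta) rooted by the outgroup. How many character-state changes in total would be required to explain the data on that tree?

5

Map each character onto (((Zeta,Alpha),Eta),Beta) (rooted by Outgroup) and count the minimum state changes it requires (Fitch parsimony):
I: 2; II: 2; III: 1.
Total tree length = 5.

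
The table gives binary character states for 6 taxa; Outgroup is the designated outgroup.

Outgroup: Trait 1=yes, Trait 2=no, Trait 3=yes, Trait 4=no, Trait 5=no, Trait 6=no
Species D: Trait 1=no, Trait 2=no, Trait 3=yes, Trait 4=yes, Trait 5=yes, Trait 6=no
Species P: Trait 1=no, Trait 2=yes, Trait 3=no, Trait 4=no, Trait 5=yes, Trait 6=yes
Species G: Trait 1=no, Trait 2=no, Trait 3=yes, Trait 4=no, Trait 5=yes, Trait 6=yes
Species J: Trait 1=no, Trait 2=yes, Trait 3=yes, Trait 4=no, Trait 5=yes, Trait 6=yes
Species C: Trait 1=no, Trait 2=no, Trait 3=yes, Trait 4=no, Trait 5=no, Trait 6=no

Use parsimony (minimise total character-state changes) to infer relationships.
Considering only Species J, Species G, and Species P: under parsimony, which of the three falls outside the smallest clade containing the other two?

Character polarity is set by the outgroup: the derived state is whichever differs from the outgroup's state, so for Trait 1, Trait 3 the derived state is 'no', and for the remaining characters it is 'yes'.
All ingroup taxa share the derived state 'no' for Trait 1; it defines the ingroup but does not resolve relationships within it.
Trait 2 (derived state 'yes') is shared by Species J and Species P — a synapomorphy uniting that clade.
Trait 3 (derived state 'no') is unique to Species P (autapomorphy; uninformative for grouping).
Trait 4: derived state 'yes' in Species D only — an autapomorphy, so it tells us nothing about relationships among taxa.
Only Species D, Species G, Species J, and Species P show the derived state 'yes' for Trait 5, supporting them as a clade.
Trait 6: derived state 'yes' in Species G, Species J, and Species P only — synapomorphy for {Species G, Species J, Species P}.
Most parsimonious ingroup topology: ((Species D,((Species P,Species J),Species G)),Species C).
Species J and Species P share a more recent common ancestor with each other than either does with Species G, so Species G is the least closely related of the three.

Species G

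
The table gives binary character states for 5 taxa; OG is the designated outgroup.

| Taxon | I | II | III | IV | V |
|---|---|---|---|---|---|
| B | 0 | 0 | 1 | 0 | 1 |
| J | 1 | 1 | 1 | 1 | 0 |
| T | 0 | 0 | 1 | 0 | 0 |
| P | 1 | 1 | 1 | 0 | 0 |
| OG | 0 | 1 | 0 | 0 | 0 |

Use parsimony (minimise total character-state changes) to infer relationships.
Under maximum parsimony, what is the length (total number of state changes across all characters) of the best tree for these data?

5

Character polarity is set by the outgroup: the derived state is whichever differs from the outgroup's state, so for II the derived state is '0', and for the remaining characters it is '1'.
Only J and P show the derived state '1' for I, supporting them as a clade.
Only B and T show the derived state '0' for II, supporting them as a clade.
All ingroup taxa share the derived state '1' for III; it defines the ingroup but does not resolve relationships within it.
IV (derived state '1') is unique to J (autapomorphy; uninformative for grouping).
V (derived state '1') is unique to B (autapomorphy; uninformative for grouping).
Most parsimonious ingroup topology: ((B,T),(P,J)).
Changes per character on this tree: I: 1; II: 1; III: 1; IV: 1; V: 1.
Total = 5.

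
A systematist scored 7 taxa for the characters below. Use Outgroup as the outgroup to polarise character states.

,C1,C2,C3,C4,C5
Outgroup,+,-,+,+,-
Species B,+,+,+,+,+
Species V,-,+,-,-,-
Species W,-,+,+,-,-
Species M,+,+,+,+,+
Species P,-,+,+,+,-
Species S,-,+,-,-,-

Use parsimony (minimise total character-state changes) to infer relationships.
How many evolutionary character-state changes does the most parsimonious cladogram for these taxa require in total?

5

Character polarity is set by the outgroup: the derived state is whichever differs from the outgroup's state, so for C1, C3, C4 the derived state is '-', and for the remaining characters it is '+'.
Only Species P, Species S, Species V, and Species W show the derived state '-' for C1, supporting them as a clade.
C2 (derived state '+') is shared by all ingroup taxa — unites the whole ingroup.
Only Species S and Species V show the derived state '-' for C3, supporting them as a clade.
C4: derived state '-' in Species S, Species V, and Species W only — synapomorphy for {Species S, Species V, Species W}.
C5: derived state '+' in Species B and Species M only — synapomorphy for {Species B, Species M}.
Most parsimonious ingroup topology: ((Species B,Species M),(((Species V,Species S),Species W),Species P)).
Changes per character on this tree: C1: 1; C2: 1; C3: 1; C4: 1; C5: 1.
Total = 5.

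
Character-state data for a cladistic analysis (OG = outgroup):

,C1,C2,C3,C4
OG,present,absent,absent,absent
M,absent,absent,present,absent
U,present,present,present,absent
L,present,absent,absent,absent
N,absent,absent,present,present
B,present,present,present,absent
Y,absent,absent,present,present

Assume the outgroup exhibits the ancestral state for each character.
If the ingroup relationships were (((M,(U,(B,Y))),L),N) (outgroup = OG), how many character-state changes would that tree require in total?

Map each character onto (((M,(U,(B,Y))),L),N) (rooted by OG) and count the minimum state changes it requires (Fitch parsimony):
C1: 3; C2: 2; C3: 2; C4: 2.
Total tree length = 9.

9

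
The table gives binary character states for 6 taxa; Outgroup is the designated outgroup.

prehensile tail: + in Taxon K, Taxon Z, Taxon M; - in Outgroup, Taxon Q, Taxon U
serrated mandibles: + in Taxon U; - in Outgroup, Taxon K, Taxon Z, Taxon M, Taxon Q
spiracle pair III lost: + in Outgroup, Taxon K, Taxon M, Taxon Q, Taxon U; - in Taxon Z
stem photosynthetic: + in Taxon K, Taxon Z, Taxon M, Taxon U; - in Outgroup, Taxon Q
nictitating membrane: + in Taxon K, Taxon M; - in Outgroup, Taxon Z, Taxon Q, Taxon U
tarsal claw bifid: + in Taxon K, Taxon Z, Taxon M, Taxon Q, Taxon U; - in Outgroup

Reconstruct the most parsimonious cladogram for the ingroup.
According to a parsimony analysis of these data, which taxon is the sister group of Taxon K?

Taxon M

Character polarity is set by the outgroup: the derived state is whichever differs from the outgroup's state, so for spiracle pair III lost the derived state is '-', and for the remaining characters it is '+'.
Only Taxon K, Taxon M, and Taxon Z show the derived state '+' for prehensile tail, supporting them as a clade.
serrated mandibles (derived state '+') is unique to Taxon U (autapomorphy; uninformative for grouping).
spiracle pair III lost (derived state '-') is unique to Taxon Z (autapomorphy; uninformative for grouping).
stem photosynthetic: derived state '+' in Taxon K, Taxon M, Taxon U, and Taxon Z only — synapomorphy for {Taxon K, Taxon M, Taxon U, Taxon Z}.
nictitating membrane (derived state '+') is shared by Taxon K and Taxon M — a synapomorphy uniting that clade.
tarsal claw bifid (derived state '+') is shared by all ingroup taxa — unites the whole ingroup.
Most parsimonious ingroup topology: ((((Taxon K,Taxon M),Taxon Z),Taxon U),Taxon Q).
Taxon K and Taxon M form a cherry on this tree, so they are sister taxa.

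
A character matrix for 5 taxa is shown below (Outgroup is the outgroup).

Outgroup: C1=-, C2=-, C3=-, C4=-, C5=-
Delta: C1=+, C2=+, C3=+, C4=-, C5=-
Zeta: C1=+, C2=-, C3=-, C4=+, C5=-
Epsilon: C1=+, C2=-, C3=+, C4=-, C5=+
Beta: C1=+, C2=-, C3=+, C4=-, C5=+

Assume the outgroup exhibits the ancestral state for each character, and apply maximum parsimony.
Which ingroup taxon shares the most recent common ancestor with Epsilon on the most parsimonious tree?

Beta

The outgroup has state '-' for every character, so '+' is the derived state throughout.
C1 (derived state '+') is shared by all ingroup taxa — unites the whole ingroup.
C2 (derived state '+') is unique to Delta (autapomorphy; uninformative for grouping).
C3 (derived state '+') is shared by Beta, Delta, and Epsilon — a synapomorphy uniting that clade.
C4 (derived state '+') is unique to Zeta (autapomorphy; uninformative for grouping).
C5: derived state '+' in Beta and Epsilon only — synapomorphy for {Beta, Epsilon}.
Most parsimonious ingroup topology: ((Delta,(Epsilon,Beta)),Zeta).
Epsilon and Beta form a cherry on this tree, so they are sister taxa.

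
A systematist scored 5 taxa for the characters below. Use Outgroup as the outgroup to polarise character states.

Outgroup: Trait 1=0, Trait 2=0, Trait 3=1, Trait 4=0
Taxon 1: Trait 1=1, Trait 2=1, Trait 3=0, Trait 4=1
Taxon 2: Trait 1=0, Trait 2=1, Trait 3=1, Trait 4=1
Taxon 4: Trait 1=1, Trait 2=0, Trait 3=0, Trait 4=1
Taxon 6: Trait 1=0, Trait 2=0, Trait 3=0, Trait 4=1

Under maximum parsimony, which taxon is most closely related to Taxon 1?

Taxon 4

Character polarity is set by the outgroup: the derived state is whichever differs from the outgroup's state, so for Trait 3 the derived state is '0', and for the remaining characters it is '1'.
Trait 1: derived state '1' in Taxon 1 and Taxon 4 only — synapomorphy for {Taxon 1, Taxon 4}.
Trait 2 groups Taxon 1 and Taxon 2, which is incompatible with the clades supported by the remaining characters; treating it as convergent (homoplasy) costs fewer steps than any alternative tree.
Only Taxon 1, Taxon 4, and Taxon 6 show the derived state '0' for Trait 3, supporting them as a clade.
All ingroup taxa share the derived state '1' for Trait 4; it defines the ingroup but does not resolve relationships within it.
Most parsimonious ingroup topology: (((Taxon 1,Taxon 4),Taxon 6),Taxon 2).
Taxon 1 and Taxon 4 form a cherry on this tree, so they are sister taxa.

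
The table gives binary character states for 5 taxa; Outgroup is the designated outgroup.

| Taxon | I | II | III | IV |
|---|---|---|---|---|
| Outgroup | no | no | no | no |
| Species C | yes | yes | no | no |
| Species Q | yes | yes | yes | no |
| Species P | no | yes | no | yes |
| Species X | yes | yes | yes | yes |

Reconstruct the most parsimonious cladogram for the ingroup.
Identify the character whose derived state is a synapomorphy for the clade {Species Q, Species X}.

III

The outgroup has state 'no' for every character, so 'yes' is the derived state throughout.
I: derived state 'yes' in Species C, Species Q, and Species X only — synapomorphy for {Species C, Species Q, Species X}.
All ingroup taxa share the derived state 'yes' for II; it defines the ingroup but does not resolve relationships within it.
III (derived state 'yes') is shared by Species Q and Species X — a synapomorphy uniting that clade.
IV groups Species P and Species X, which is incompatible with the clades supported by the remaining characters; treating it as convergent (homoplasy) costs fewer steps than any alternative tree.
Most parsimonious ingroup topology: (Species P,((Species X,Species Q),Species C)).
The clade {Species Q, Species X} is supported by III: its derived state 'yes' occurs in exactly those taxa and in no other taxon (including the outgroup).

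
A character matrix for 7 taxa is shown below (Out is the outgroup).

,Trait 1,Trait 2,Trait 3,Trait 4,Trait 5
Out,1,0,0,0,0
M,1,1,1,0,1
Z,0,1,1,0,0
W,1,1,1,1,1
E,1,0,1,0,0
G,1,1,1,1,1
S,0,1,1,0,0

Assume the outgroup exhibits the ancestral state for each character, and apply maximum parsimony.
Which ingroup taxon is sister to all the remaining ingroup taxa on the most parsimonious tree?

Character polarity is set by the outgroup: the derived state is whichever differs from the outgroup's state, so for Trait 1 the derived state is '0', and for the remaining characters it is '1'.
Trait 1: derived state '0' in S and Z only — synapomorphy for {S, Z}.
Trait 2 (derived state '1') is shared by G, M, S, W, and Z — a synapomorphy uniting that clade.
Trait 3 (derived state '1') is shared by all ingroup taxa — unites the whole ingroup.
Trait 4 (derived state '1') is shared by G and W — a synapomorphy uniting that clade.
Trait 5: derived state '1' in G, M, and W only — synapomorphy for {G, M, W}.
Most parsimonious ingroup topology: (((M,(W,G)),(Z,S)),E).
E is sister to the clade containing all other ingroup taxa, so it is the earliest-diverging (most basal) ingroup lineage.

E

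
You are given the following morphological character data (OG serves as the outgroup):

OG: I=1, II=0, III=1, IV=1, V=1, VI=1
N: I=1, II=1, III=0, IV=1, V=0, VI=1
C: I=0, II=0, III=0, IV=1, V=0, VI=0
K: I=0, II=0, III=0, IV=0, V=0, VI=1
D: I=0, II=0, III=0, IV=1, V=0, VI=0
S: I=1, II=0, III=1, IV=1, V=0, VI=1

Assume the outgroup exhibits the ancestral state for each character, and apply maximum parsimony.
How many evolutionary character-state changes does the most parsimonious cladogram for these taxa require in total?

6

Character polarity is set by the outgroup: the derived state is whichever differs from the outgroup's state, so for I, III, IV, V, VI the derived state is '0', and for the remaining characters it is '1'.
I: derived state '0' in C, D, and K only — synapomorphy for {C, D, K}.
II (derived state '1') is unique to N (autapomorphy; uninformative for grouping).
III (derived state '0') is shared by C, D, K, and N — a synapomorphy uniting that clade.
IV: derived state '0' in K only — an autapomorphy, so it tells us nothing about relationships among taxa.
All ingroup taxa share the derived state '0' for V; it defines the ingroup but does not resolve relationships within it.
VI: derived state '0' in C and D only — synapomorphy for {C, D}.
Most parsimonious ingroup topology: ((N,((C,D),K)),S).
Changes per character on this tree: I: 1; II: 1; III: 1; IV: 1; V: 1; VI: 1.
Total = 6.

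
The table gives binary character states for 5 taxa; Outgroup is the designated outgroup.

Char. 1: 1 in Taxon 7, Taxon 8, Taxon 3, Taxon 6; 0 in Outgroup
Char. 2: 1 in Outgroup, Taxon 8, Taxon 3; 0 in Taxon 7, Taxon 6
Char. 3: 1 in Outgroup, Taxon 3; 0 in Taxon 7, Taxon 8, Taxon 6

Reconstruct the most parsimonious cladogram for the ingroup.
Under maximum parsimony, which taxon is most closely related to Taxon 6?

Taxon 7

Character polarity is set by the outgroup: the derived state is whichever differs from the outgroup's state, so for Char. 2, Char. 3 the derived state is '0', and for the remaining characters it is '1'.
All ingroup taxa share the derived state '1' for Char. 1; it defines the ingroup but does not resolve relationships within it.
Char. 2: derived state '0' in Taxon 6 and Taxon 7 only — synapomorphy for {Taxon 6, Taxon 7}.
Only Taxon 6, Taxon 7, and Taxon 8 show the derived state '0' for Char. 3, supporting them as a clade.
Most parsimonious ingroup topology: (((Taxon 7,Taxon 6),Taxon 8),Taxon 3).
Taxon 6 and Taxon 7 form a cherry on this tree, so they are sister taxa.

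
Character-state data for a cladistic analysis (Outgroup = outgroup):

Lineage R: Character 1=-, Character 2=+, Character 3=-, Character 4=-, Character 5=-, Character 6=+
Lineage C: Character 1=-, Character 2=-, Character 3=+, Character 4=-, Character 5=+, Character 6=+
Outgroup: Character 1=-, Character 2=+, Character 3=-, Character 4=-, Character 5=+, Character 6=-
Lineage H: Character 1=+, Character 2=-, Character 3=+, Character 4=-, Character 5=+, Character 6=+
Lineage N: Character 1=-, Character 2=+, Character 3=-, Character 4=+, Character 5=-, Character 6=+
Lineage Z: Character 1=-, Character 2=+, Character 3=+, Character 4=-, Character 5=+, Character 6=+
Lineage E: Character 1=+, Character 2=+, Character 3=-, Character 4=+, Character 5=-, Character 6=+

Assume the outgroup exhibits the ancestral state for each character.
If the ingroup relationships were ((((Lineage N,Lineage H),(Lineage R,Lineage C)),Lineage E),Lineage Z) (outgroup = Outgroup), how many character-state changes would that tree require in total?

13

Map each character onto ((((Lineage N,Lineage H),(Lineage R,Lineage C)),Lineage E),Lineage Z) (rooted by Outgroup) and count the minimum state changes it requires (Fitch parsimony):
Character 1: 2; Character 2: 2; Character 3: 3; Character 4: 2; Character 5: 3; Character 6: 1.
Total tree length = 13.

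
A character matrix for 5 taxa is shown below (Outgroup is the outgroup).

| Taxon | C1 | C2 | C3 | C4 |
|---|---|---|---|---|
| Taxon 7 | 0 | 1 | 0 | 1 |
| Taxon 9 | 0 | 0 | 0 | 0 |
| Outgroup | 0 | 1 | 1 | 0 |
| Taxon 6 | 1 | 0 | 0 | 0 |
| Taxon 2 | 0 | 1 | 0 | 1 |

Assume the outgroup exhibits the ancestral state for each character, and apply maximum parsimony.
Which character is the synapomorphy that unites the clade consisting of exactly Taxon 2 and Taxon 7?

C4

Character polarity is set by the outgroup: the derived state is whichever differs from the outgroup's state, so for C2, C3 the derived state is '0', and for the remaining characters it is '1'.
C1 (derived state '1') is unique to Taxon 6 (autapomorphy; uninformative for grouping).
Only Taxon 6 and Taxon 9 show the derived state '0' for C2, supporting them as a clade.
C3 (derived state '0') is shared by all ingroup taxa — unites the whole ingroup.
C4 (derived state '1') is shared by Taxon 2 and Taxon 7 — a synapomorphy uniting that clade.
Most parsimonious ingroup topology: ((Taxon 2,Taxon 7),(Taxon 9,Taxon 6)).
The clade {Taxon 2, Taxon 7} is supported by C4: its derived state '1' occurs in exactly those taxa and in no other taxon (including the outgroup).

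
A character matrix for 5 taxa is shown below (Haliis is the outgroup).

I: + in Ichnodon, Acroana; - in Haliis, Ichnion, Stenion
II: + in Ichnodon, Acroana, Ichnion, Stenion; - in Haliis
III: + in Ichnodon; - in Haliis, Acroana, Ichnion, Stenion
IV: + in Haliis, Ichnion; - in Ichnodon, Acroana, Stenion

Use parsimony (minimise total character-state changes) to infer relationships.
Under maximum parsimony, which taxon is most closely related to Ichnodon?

Acroana

Character polarity is set by the outgroup: the derived state is whichever differs from the outgroup's state, so for IV the derived state is '-', and for the remaining characters it is '+'.
Only Acroana and Ichnodon show the derived state '+' for I, supporting them as a clade.
II (derived state '+') is shared by all ingroup taxa — unites the whole ingroup.
III (derived state '+') is unique to Ichnodon (autapomorphy; uninformative for grouping).
Only Acroana, Ichnodon, and Stenion show the derived state '-' for IV, supporting them as a clade.
Most parsimonious ingroup topology: (((Ichnodon,Acroana),Stenion),Ichnion).
Ichnodon and Acroana form a cherry on this tree, so they are sister taxa.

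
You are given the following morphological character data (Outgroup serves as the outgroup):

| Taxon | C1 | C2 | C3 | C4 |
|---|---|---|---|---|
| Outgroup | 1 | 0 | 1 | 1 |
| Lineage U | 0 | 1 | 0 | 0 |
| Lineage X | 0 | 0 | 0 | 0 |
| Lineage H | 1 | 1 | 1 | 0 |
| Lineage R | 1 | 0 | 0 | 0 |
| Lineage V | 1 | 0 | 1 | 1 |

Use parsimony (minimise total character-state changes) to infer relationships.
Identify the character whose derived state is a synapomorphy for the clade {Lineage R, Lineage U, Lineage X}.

C3

Character polarity is set by the outgroup: the derived state is whichever differs from the outgroup's state, so for C1, C3, C4 the derived state is '0', and for the remaining characters it is '1'.
C1 (derived state '0') is shared by Lineage U and Lineage X — a synapomorphy uniting that clade.
C2 groups Lineage H and Lineage U, which is incompatible with the clades supported by the remaining characters; treating it as convergent (homoplasy) costs fewer steps than any alternative tree.
C3: derived state '0' in Lineage R, Lineage U, and Lineage X only — synapomorphy for {Lineage R, Lineage U, Lineage X}.
Only Lineage H, Lineage R, Lineage U, and Lineage X show the derived state '0' for C4, supporting them as a clade.
Most parsimonious ingroup topology: ((((Lineage U,Lineage X),Lineage R),Lineage H),Lineage V).
The clade {Lineage R, Lineage U, Lineage X} is supported by C3: its derived state '0' occurs in exactly those taxa and in no other taxon (including the outgroup).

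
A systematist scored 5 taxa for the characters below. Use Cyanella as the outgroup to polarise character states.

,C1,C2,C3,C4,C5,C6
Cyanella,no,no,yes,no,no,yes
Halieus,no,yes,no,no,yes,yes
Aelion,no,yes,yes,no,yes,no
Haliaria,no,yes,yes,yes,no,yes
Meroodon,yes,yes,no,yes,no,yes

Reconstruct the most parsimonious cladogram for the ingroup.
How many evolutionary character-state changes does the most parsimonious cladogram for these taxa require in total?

7

Character polarity is set by the outgroup: the derived state is whichever differs from the outgroup's state, so for C3, C6 the derived state is 'no', and for the remaining characters it is 'yes'.
C1 (derived state 'yes') is unique to Meroodon (autapomorphy; uninformative for grouping).
All ingroup taxa share the derived state 'yes' for C2; it defines the ingroup but does not resolve relationships within it.
C3 (state 'no') occurs in Halieus and Meroodon but conflicts with the nesting implied by the other characters — most parsimoniously interpreted as homoplasy.
C4: derived state 'yes' in Haliaria and Meroodon only — synapomorphy for {Haliaria, Meroodon}.
Only Aelion and Halieus show the derived state 'yes' for C5, supporting them as a clade.
C6 (derived state 'no') is unique to Aelion (autapomorphy; uninformative for grouping).
Most parsimonious ingroup topology: ((Halieus,Aelion),(Haliaria,Meroodon)).
Changes per character on this tree: C1: 1; C2: 1; C3: 2; C4: 1; C5: 1; C6: 1.
Total = 7.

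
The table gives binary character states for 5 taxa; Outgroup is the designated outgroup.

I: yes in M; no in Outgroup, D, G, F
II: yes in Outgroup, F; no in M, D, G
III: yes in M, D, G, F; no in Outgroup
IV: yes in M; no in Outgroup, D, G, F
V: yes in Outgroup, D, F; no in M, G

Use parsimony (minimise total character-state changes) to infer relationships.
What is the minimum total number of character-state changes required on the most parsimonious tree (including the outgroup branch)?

5

Character polarity is set by the outgroup: the derived state is whichever differs from the outgroup's state, so for II, V the derived state is 'no', and for the remaining characters it is 'yes'.
I: derived state 'yes' in M only — an autapomorphy, so it tells us nothing about relationships among taxa.
II (derived state 'no') is shared by D, G, and M — a synapomorphy uniting that clade.
All ingroup taxa share the derived state 'yes' for III; it defines the ingroup but does not resolve relationships within it.
IV (derived state 'yes') is unique to M (autapomorphy; uninformative for grouping).
V (derived state 'no') is shared by G and M — a synapomorphy uniting that clade.
Most parsimonious ingroup topology: (F,((M,G),D)).
Changes per character on this tree: I: 1; II: 1; III: 1; IV: 1; V: 1.
Total = 5.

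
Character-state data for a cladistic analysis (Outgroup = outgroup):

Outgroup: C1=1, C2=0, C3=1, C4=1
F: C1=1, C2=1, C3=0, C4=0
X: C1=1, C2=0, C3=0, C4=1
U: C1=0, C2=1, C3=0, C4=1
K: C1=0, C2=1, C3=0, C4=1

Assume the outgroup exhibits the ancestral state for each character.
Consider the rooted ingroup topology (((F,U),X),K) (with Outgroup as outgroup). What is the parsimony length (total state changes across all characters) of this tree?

6

Map each character onto (((F,U),X),K) (rooted by Outgroup) and count the minimum state changes it requires (Fitch parsimony):
C1: 2; C2: 2; C3: 1; C4: 1.
Total tree length = 6.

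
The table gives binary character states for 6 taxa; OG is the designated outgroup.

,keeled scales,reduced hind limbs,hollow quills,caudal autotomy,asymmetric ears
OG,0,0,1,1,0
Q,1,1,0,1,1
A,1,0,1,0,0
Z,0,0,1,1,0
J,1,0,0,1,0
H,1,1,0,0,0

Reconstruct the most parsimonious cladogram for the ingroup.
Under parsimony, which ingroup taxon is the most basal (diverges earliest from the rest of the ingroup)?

Z

Character polarity is set by the outgroup: the derived state is whichever differs from the outgroup's state, so for hollow quills, caudal autotomy the derived state is '0', and for the remaining characters it is '1'.
keeled scales (derived state '1') is shared by A, H, J, and Q — a synapomorphy uniting that clade.
reduced hind limbs: derived state '1' in H and Q only — synapomorphy for {H, Q}.
hollow quills (derived state '0') is shared by H, J, and Q — a synapomorphy uniting that clade.
caudal autotomy (state '0') occurs in A and H but conflicts with the nesting implied by the other characters — most parsimoniously interpreted as homoplasy.
asymmetric ears (derived state '1') is unique to Q (autapomorphy; uninformative for grouping).
Most parsimonious ingroup topology: ((((Q,H),J),A),Z).
Z is sister to the clade containing all other ingroup taxa, so it is the earliest-diverging (most basal) ingroup lineage.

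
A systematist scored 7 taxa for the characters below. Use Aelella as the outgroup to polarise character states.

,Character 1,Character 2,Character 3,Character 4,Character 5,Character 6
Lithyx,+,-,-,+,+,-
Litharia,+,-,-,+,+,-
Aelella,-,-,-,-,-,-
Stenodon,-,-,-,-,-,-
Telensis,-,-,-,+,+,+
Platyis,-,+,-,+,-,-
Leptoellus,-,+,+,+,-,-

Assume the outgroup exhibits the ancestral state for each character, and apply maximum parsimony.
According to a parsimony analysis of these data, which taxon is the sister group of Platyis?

Leptoellus

The outgroup has state '-' for every character, so '+' is the derived state throughout.
Only Litharia and Lithyx show the derived state '+' for Character 1, supporting them as a clade.
Only Leptoellus and Platyis show the derived state '+' for Character 2, supporting them as a clade.
Character 3 (derived state '+') is unique to Leptoellus (autapomorphy; uninformative for grouping).
Character 4: derived state '+' in Leptoellus, Litharia, Lithyx, Platyis, and Telensis only — synapomorphy for {Leptoellus, Litharia, Lithyx, Platyis, Telensis}.
Character 5 (derived state '+') is shared by Litharia, Lithyx, and Telensis — a synapomorphy uniting that clade.
Character 6 (derived state '+') is unique to Telensis (autapomorphy; uninformative for grouping).
Most parsimonious ingroup topology: (Stenodon,((Telensis,(Lithyx,Litharia)),(Leptoellus,Platyis))).
Platyis and Leptoellus form a cherry on this tree, so they are sister taxa.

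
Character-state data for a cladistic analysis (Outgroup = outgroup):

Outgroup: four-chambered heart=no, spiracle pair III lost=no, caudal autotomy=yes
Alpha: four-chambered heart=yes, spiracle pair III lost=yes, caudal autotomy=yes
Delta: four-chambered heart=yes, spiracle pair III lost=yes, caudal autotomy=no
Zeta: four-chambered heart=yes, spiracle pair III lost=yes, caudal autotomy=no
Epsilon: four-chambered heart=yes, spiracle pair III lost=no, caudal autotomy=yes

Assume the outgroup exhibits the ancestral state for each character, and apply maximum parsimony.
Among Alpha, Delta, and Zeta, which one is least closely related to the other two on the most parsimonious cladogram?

Character polarity is set by the outgroup: the derived state is whichever differs from the outgroup's state, so for caudal autotomy the derived state is 'no', and for the remaining characters it is 'yes'.
four-chambered heart (derived state 'yes') is shared by all ingroup taxa — unites the whole ingroup.
spiracle pair III lost: derived state 'yes' in Alpha, Delta, and Zeta only — synapomorphy for {Alpha, Delta, Zeta}.
caudal autotomy: derived state 'no' in Delta and Zeta only — synapomorphy for {Delta, Zeta}.
Most parsimonious ingroup topology: ((Alpha,(Delta,Zeta)),Epsilon).
Zeta and Delta share a more recent common ancestor with each other than either does with Alpha, so Alpha is the least closely related of the three.

Alpha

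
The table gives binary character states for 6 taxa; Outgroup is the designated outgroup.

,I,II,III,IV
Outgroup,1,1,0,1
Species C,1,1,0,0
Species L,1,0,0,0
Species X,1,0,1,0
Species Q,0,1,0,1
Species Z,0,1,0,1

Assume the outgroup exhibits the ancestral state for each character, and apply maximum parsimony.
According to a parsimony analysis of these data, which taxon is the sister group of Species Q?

Character polarity is set by the outgroup: the derived state is whichever differs from the outgroup's state, so for I, II, IV the derived state is '0', and for the remaining characters it is '1'.
I (derived state '0') is shared by Species Q and Species Z — a synapomorphy uniting that clade.
II: derived state '0' in Species L and Species X only — synapomorphy for {Species L, Species X}.
III (derived state '1') is unique to Species X (autapomorphy; uninformative for grouping).
Only Species C, Species L, and Species X show the derived state '0' for IV, supporting them as a clade.
Most parsimonious ingroup topology: ((Species C,(Species L,Species X)),(Species Q,Species Z)).
Species Q and Species Z form a cherry on this tree, so they are sister taxa.

Species Z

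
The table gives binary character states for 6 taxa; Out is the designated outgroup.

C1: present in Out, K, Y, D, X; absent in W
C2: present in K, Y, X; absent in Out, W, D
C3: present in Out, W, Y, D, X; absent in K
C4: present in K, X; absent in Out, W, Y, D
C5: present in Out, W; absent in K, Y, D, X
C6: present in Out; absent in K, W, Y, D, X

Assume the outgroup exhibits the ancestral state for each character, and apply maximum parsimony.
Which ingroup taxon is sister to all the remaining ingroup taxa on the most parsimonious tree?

Character polarity is set by the outgroup: the derived state is whichever differs from the outgroup's state, so for C1, C3, C5, C6 the derived state is 'absent', and for the remaining characters it is 'present'.
C1 (derived state 'absent') is unique to W (autapomorphy; uninformative for grouping).
C2 (derived state 'present') is shared by K, X, and Y — a synapomorphy uniting that clade.
C3: derived state 'absent' in K only — an autapomorphy, so it tells us nothing about relationships among taxa.
C4: derived state 'present' in K and X only — synapomorphy for {K, X}.
C5 (derived state 'absent') is shared by D, K, X, and Y — a synapomorphy uniting that clade.
All ingroup taxa share the derived state 'absent' for C6; it defines the ingroup but does not resolve relationships within it.
Most parsimonious ingroup topology: ((((K,X),Y),D),W).
W is sister to the clade containing all other ingroup taxa, so it is the earliest-diverging (most basal) ingroup lineage.

W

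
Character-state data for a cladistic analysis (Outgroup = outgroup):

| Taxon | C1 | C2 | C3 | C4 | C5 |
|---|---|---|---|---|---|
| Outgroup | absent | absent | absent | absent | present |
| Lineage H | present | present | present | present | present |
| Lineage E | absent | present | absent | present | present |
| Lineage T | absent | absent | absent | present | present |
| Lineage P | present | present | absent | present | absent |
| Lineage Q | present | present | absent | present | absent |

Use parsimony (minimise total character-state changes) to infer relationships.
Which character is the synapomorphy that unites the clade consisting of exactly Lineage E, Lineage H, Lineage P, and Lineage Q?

C2

Character polarity is set by the outgroup: the derived state is whichever differs from the outgroup's state, so for C5 the derived state is 'absent', and for the remaining characters it is 'present'.
C1 (derived state 'present') is shared by Lineage H, Lineage P, and Lineage Q — a synapomorphy uniting that clade.
Only Lineage E, Lineage H, Lineage P, and Lineage Q show the derived state 'present' for C2, supporting them as a clade.
C3 (derived state 'present') is unique to Lineage H (autapomorphy; uninformative for grouping).
All ingroup taxa share the derived state 'present' for C4; it defines the ingroup but does not resolve relationships within it.
C5: derived state 'absent' in Lineage P and Lineage Q only — synapomorphy for {Lineage P, Lineage Q}.
Most parsimonious ingroup topology: (((Lineage H,(Lineage P,Lineage Q)),Lineage E),Lineage T).
The clade {Lineage E, Lineage H, Lineage P, Lineage Q} is supported by C2: its derived state 'present' occurs in exactly those taxa and in no other taxon (including the outgroup).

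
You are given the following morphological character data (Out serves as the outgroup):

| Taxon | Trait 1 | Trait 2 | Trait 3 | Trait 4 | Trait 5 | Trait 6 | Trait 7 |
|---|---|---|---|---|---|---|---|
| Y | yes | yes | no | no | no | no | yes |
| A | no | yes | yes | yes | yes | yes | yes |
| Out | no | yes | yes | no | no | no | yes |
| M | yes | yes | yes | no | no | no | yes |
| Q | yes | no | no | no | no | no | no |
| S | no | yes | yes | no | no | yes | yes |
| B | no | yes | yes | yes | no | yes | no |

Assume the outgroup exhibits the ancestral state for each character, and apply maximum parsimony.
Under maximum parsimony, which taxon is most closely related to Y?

Q

Character polarity is set by the outgroup: the derived state is whichever differs from the outgroup's state, so for Trait 2, Trait 3, Trait 7 the derived state is 'no', and for the remaining characters it is 'yes'.
Trait 1: derived state 'yes' in M, Q, and Y only — synapomorphy for {M, Q, Y}.
Trait 2: derived state 'no' in Q only — an autapomorphy, so it tells us nothing about relationships among taxa.
Trait 3 (derived state 'no') is shared by Q and Y — a synapomorphy uniting that clade.
Trait 4 (derived state 'yes') is shared by A and B — a synapomorphy uniting that clade.
Trait 5 (derived state 'yes') is unique to A (autapomorphy; uninformative for grouping).
Trait 6 (derived state 'yes') is shared by A, B, and S — a synapomorphy uniting that clade.
Trait 7 (state 'no') occurs in B and Q but conflicts with the nesting implied by the other characters — most parsimoniously interpreted as homoplasy.
Most parsimonious ingroup topology: (((A,B),S),((Y,Q),M)).
Y and Q form a cherry on this tree, so they are sister taxa.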